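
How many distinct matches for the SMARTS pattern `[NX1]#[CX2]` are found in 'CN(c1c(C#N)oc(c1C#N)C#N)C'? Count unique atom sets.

[NX1]#[CX2] is the SMARTS for a nitrile: a nitrogen triple-bonded to a two-connected carbon.
The molecule carries 3 separate instances of a nitrile (-C#N) meeting every constraint; each maps to a distinct set of atoms, giving 3 matches.

3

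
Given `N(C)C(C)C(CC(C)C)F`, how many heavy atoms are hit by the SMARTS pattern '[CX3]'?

The query [CX3] means: C with X3: aliphatic carbon with exactly 3 total connections.
Check the 10 heavy atoms by environment: 8× C (X4) → no; 1× N (X3) → no; 1× F (X1) → no.
No environment satisfies the query, so 0 matching atoms.

0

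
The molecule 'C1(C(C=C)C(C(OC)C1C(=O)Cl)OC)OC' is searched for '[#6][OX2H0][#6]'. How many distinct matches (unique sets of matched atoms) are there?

3

[#6][OX2H0][#6] is the SMARTS for an ether: an aliphatic oxygen bridging two carbons with no H on the oxygen.
The molecule carries 3 separate instances of a methoxy ether (-OCH3) meeting every constraint; each maps to a distinct set of atoms, giving 3 matches.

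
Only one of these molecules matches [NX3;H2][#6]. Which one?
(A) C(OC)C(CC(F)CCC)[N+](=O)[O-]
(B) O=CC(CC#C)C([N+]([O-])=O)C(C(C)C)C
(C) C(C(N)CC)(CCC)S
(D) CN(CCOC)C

C

[NX3;H2][#6] describes a trivalent nitrogen with two H attached to carbon (a primary amine).
(A) has a nitro group (-[N+](=O)[O-]) but the nitrogen is [N+] with no H, not NX3H2.
(B) has a nitro group (-[N+](=O)[O-]) but the nitrogen is [N+] with no H, not NX3H2.
(C) contains a primary amino group (-NH2), which satisfies every atom and bond constraint.
(D) has a dimethylamino group (-N(CH3)2) but the nitrogen has H0, not H2.
So the answer is (C).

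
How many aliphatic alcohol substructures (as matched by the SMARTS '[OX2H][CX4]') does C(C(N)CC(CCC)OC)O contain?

1

[OX2H][CX4] is the SMARTS for an aliphatic alcohol: a hydroxyl oxygen bound to an sp3 (X4) carbon.
Exactly one fragment in the molecule meets all constraints, giving 1 match.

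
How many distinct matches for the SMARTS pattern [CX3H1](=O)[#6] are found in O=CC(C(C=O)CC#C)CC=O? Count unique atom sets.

3

[CX3H1](=O)[#6] is the SMARTS for an aldehyde: an sp2 carbon with one H, double-bonded to O and single-bonded to carbon.
The molecule carries 3 separate instances of an aldehyde (-CHO) meeting every constraint; each maps to a distinct set of atoms, giving 3 matches.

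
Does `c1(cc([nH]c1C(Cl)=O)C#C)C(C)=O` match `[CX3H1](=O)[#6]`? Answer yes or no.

No

The pattern [CX3H1](=O)[#6] describes an sp2 carbon with one H, double-bonded to O and single-bonded to carbon — an aldehyde.
The closest candidate here is an acetyl/ketone group (-C(=O)CH3), but the carbonyl carbon has H0 (two carbon neighbours), not H1. No other fragment satisfies the full query, so there is no match.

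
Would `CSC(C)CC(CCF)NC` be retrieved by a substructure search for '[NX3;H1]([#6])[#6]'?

Yes

The pattern [NX3;H1]([#6])[#6] describes a trivalent nitrogen with one H, bonded to two carbons — a secondary amine.
The molecule carries an N-methylamino group (-NHCH3), whose atoms satisfy every constraint of the query, so the pattern matches.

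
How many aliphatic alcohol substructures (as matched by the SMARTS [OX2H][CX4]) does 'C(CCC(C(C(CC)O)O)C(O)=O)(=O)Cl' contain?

2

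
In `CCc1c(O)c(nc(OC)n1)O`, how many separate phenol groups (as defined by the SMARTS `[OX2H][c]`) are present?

[OX2H][c] is the SMARTS for a phenol: a hydroxyl oxygen attached to an aromatic carbon.
The molecule carries 2 separate instances of a hydroxyl group (-OH) meeting every constraint; each maps to a distinct set of atoms, giving 2 matches.

2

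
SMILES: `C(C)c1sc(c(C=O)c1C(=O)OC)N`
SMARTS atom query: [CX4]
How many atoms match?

The query [CX4] means: C with X4: aliphatic carbon with exactly 4 total connections (bonds + H).
Check the 14 heavy atoms by environment: 1× s (aromatic, X2) → no; 4× c (aromatic, X3) → no; 1× N (X3) → no; 2× C (X3) → no; 2× O (X1) → no; 1× O (X2) → no; 3× C (X4) → match.
That gives 3 matching atoms.

3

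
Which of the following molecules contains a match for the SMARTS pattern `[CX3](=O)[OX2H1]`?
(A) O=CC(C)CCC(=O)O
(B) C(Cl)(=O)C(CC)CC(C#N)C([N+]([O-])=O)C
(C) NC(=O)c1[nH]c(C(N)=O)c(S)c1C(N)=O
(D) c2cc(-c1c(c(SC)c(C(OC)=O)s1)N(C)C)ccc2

A

[CX3](=O)[OX2H1] describes an sp2 carbon double-bonded to O and single-bonded to an -OH oxygen (a carboxylic acid).
(A) contains a carboxylic acid group (-C(=O)OH), which satisfies every atom and bond constraint.
(B) has an acyl chloride (-C(=O)Cl) but the carbonyl is bonded to Cl, not to an -OH oxygen.
(C) has a primary amide (-C(=O)NH2) but the carbonyl is bonded to N, not to an -OH oxygen.
(D) has a methyl-ester group (-C(=O)OCH3) but the singly-bonded O has no H (OX2H0, not OX2H1).
So the answer is (A).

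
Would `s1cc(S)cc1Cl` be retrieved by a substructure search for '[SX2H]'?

Yes

The pattern [SX2H] describes an aliphatic sulfur with two connections, one being H — a thiol.
The molecule carries a thiol (-SH), whose atoms satisfy every constraint of the query, so the pattern matches.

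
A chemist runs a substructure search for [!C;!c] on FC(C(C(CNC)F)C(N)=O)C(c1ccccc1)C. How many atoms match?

5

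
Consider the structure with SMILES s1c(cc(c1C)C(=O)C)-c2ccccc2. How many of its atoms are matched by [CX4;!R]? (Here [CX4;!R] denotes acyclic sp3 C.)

2

The query [CX4;!R] means: aliphatic carbon with four total connections, not in a ring.
Check the 15 heavy atoms by environment: 1× s (aromatic, X2, in 5-ring) → no; 4× c (aromatic, X3, in 5-ring) → no; 6× c (aromatic, X3, in 6-ring) → no; 2× C (X4, acyclic) → match; 1× C (X3, acyclic) → no; 1× O (X1, acyclic) → no.
That gives 2 matching atoms.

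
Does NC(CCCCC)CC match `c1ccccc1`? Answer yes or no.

The pattern c1ccccc1 describes six aromatic carbons in a ring — a benzene ring.
The closest candidate here is a methyl group (-CH3), but no six-membered all-carbon aromatic ring is present. No other fragment satisfies the full query, so there is no match.

No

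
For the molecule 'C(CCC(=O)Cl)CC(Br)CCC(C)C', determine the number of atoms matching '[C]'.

11

Check the 14 heavy atoms by environment: 11× C → match; 1× Br → no; 1× O → no; 1× Cl → no.
That gives 11 matching atoms.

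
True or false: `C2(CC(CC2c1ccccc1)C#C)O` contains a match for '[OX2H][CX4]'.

True

The pattern [OX2H][CX4] describes a hydroxyl oxygen bound to an sp3 (X4) carbon — an aliphatic alcohol.
The molecule carries a hydroxyl group (-OH), whose atoms satisfy every constraint of the query, so the pattern matches.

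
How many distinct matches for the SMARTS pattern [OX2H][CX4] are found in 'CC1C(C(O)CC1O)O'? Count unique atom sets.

3

[OX2H][CX4] is the SMARTS for an aliphatic alcohol: a hydroxyl oxygen bound to an sp3 (X4) carbon.
The molecule carries 3 separate instances of a hydroxyl group (-OH) meeting every constraint; each maps to a distinct set of atoms, giving 3 matches.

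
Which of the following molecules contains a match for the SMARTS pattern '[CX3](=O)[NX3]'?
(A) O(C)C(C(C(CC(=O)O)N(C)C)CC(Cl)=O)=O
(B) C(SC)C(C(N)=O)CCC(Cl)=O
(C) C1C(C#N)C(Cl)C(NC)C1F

B

[CX3](=O)[NX3] describes a carbonyl carbon bonded to a trivalent nitrogen (an amide).
(A) has a carboxylic acid group (-C(=O)OH) but the carbonyl is bonded to O, not to an NX3 nitrogen.
(B) contains a primary amide (-C(=O)NH2), which satisfies every atom and bond constraint.
(C) has a nitrile (-C#N) but the nitrile N is NX1 (triple-bonded), not NX3.
So the answer is (B).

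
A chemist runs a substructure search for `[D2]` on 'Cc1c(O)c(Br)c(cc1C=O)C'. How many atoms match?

The query [D2] means: atom with exactly two heavy-atom neighbours.
Check the 12 heavy atoms by environment: 5× c (aromatic, D3) → no; 1× c (aromatic, D2) → match; 2× C (D1) → no; 1× Br (D1) → no; 1× C (D2) → match; 2× O (D1) → no.
Summing the matching environments: 1 + 1 = 2 matching atoms.

2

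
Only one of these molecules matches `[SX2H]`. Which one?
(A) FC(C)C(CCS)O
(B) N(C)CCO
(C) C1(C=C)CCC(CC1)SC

A

[SX2H] describes an aliphatic sulfur with two connections, one being H (a thiol).
(A) contains a thiol (-SH), which satisfies every atom and bond constraint.
(B) has a hydroxyl group (-OH) but it is an -OH, not an -SH.
(C) has a methylthio ether (-SCH3) but the sulfur has H0 (bonded to two carbons), not H1.
So the answer is (A).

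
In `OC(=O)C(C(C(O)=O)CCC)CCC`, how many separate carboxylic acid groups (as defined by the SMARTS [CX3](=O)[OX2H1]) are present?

[CX3](=O)[OX2H1] is the SMARTS for a carboxylic acid: an sp2 carbon double-bonded to O and single-bonded to an -OH oxygen.
The molecule carries 2 separate instances of a carboxylic acid group (-C(=O)OH) meeting every constraint; each maps to a distinct set of atoms, giving 2 matches.

2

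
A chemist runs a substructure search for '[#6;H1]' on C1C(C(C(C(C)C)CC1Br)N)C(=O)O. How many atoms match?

5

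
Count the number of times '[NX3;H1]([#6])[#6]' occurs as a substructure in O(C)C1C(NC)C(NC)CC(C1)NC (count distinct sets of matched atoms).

3

[NX3;H1]([#6])[#6] is the SMARTS for a secondary amine: a trivalent nitrogen with one H, bonded to two carbons.
The molecule carries 3 separate instances of an N-methylamino group (-NHCH3) meeting every constraint; each maps to a distinct set of atoms, giving 3 matches.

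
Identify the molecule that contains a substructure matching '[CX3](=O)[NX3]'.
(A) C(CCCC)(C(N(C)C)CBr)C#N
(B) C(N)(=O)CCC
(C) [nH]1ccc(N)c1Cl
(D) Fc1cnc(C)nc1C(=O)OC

[CX3](=O)[NX3] describes a carbonyl carbon bonded to a trivalent nitrogen (an amide).
(A) has a nitrile (-C#N) but the nitrile N is NX1 (triple-bonded), not NX3.
(B) contains a primary amide (-C(=O)NH2), which satisfies every atom and bond constraint.
(C) has a primary amino group (-NH2) but the -NH2 is not attached to a carbonyl carbon.
(D) has a methyl-ester group (-C(=O)OCH3) but the carbonyl is bonded to O, not to an NX3 nitrogen.
So the answer is (B).

B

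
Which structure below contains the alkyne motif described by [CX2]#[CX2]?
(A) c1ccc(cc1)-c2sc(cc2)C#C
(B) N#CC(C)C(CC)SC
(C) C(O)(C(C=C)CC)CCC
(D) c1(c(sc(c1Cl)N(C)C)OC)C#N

A

[CX2]#[CX2] describes a carbon-carbon triple bond (an alkyne).
(A) contains an ethynyl group (-C#CH), which satisfies every atom and bond constraint.
(B) has a nitrile (-C#N) but the triple bond is C#N, not C#C.
(C) has a vinyl group (-CH=CH2) but the C=C is a double bond; both carbons are CX3, not CX2.
(D) has a nitrile (-C#N) but the triple bond is C#N, not C#C.
So the answer is (A).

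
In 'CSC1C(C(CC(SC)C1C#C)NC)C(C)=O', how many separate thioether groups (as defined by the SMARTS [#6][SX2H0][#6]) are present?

2

[#6][SX2H0][#6] is the SMARTS for a thioether: an aliphatic sulfur bridging two carbons with no H on the sulfur.
The molecule carries 2 separate instances of a methylthio ether (-SCH3) meeting every constraint; each maps to a distinct set of atoms, giving 2 matches.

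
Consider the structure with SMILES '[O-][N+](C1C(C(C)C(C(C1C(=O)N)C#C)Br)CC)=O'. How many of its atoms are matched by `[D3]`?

The query [D3] means: atom with exactly three heavy-atom neighbours.
Check the 18 heavy atoms by environment: 7× C (D3) → match; 1× N (charge +1, D3) → match; 1× O (charge -1, D1) → no; 2× O (D1) → no; 1× N (D1) → no; 2× C (D2) → no; 3× C (D1) → no; 1× Br (D1) → no.
Summing the matching environments: 7 + 1 = 8 matching atoms.

8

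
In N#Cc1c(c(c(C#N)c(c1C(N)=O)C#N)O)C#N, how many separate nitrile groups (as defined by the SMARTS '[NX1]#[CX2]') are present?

4

[NX1]#[CX2] is the SMARTS for a nitrile: a nitrogen triple-bonded to a two-connected carbon.
The molecule carries 4 separate instances of a nitrile (-C#N) meeting every constraint; each maps to a distinct set of atoms, giving 4 matches.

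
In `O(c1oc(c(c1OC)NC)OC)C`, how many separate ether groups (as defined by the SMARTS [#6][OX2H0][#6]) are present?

[#6][OX2H0][#6] is the SMARTS for an ether: an aliphatic oxygen bridging two carbons with no H on the oxygen.
The molecule carries 3 separate instances of a methoxy ether (-OCH3) meeting every constraint; each maps to a distinct set of atoms, giving 3 matches.

3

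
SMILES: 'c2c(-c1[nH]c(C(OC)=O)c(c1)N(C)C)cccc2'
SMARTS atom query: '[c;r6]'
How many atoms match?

6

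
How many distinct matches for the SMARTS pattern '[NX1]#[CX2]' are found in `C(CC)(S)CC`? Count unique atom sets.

[NX1]#[CX2] is the SMARTS for a nitrile: a nitrogen triple-bonded to a two-connected carbon.
No fragment in the molecule satisfies every constraint, giving 0 matches.

0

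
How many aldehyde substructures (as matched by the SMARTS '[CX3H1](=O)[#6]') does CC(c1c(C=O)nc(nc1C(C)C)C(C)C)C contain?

1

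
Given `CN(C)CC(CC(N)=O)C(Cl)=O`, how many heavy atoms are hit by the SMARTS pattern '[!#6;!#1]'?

The query [!#6;!#1] means: not carbon and not hydrogen — any heteroatom.
Check the 12 heavy atoms by environment: 7× C → no; 2× O → match; 1× Cl → match; 2× N → match.
Summing the matching environments: 2 + 1 + 2 = 5 matching atoms.

5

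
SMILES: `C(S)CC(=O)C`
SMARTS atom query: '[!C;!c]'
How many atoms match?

2

Check the 6 heavy atoms by environment: 4× C → no; 1× O → match; 1× S → match.
Summing the matching environments: 1 + 1 = 2 matching atoms.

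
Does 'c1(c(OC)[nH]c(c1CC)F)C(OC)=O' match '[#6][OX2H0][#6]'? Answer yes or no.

Yes

The pattern [#6][OX2H0][#6] describes an aliphatic oxygen bridging two carbons with no H on the oxygen — an ether.
The molecule carries a methoxy ether (-OCH3), whose atoms satisfy every constraint of the query, so the pattern matches.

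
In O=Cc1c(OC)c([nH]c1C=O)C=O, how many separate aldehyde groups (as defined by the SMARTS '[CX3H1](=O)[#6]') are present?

3

[CX3H1](=O)[#6] is the SMARTS for an aldehyde: an sp2 carbon with one H, double-bonded to O and single-bonded to carbon.
The molecule carries 3 separate instances of an aldehyde (-CHO) meeting every constraint; each maps to a distinct set of atoms, giving 3 matches.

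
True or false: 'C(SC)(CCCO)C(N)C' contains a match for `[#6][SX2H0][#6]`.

True

The pattern [#6][SX2H0][#6] describes an aliphatic sulfur bridging two carbons with no H on the sulfur — a thioether.
The molecule carries a methylthio ether (-SCH3), whose atoms satisfy every constraint of the query, so the pattern matches.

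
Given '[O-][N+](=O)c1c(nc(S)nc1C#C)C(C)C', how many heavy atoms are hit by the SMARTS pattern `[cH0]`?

4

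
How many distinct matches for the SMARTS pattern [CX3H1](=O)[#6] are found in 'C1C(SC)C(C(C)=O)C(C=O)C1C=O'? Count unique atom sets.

[CX3H1](=O)[#6] is the SMARTS for an aldehyde: an sp2 carbon with one H, double-bonded to O and single-bonded to carbon.
The molecule carries 2 separate instances of an aldehyde (-CHO) meeting every constraint; each maps to a distinct set of atoms, giving 2 matches.

2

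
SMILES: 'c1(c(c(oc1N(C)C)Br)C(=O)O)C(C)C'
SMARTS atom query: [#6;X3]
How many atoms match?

Check the 15 heavy atoms by environment: 1× o (aromatic, X2) → no; 4× c (aromatic, X3) → match; 1× N (X3) → no; 5× C (X4) → no; 1× C (X3) → match; 1× O (X1) → no; 1× O (X2) → no; 1× Br (X1) → no.
Summing the matching environments: 4 + 1 = 5 matching atoms.

5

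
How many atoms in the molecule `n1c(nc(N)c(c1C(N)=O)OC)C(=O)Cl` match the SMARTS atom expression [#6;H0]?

6

The query [#6;H0] means: any carbon with no attached hydrogen.
Check the 15 heavy atoms by environment: 2× n (aromatic, H0) → no; 4× c (aromatic, H0) → match; 3× O (H0) → no; 1× C (H3) → no; 2× C (H0) → match; 2× N (H2) → no; 1× Cl (H0) → no.
Summing the matching environments: 4 + 2 = 6 matching atoms.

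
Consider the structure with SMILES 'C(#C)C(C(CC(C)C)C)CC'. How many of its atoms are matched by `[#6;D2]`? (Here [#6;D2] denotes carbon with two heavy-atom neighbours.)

The query [#6;D2] means: any carbon bonded to exactly two heavy atoms.
Check the 11 heavy atoms by environment: 3× C (D2) → match; 3× C (D3) → no; 5× C (D1) → no.
That gives 3 matching atoms.

3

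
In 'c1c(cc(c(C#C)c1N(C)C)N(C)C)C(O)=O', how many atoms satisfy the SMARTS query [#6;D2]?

3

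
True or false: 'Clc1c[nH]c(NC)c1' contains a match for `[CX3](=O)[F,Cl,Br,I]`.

False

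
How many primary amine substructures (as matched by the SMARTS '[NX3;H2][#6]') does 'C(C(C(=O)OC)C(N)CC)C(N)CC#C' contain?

2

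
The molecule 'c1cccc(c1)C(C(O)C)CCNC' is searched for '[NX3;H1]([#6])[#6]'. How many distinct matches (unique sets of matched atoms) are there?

1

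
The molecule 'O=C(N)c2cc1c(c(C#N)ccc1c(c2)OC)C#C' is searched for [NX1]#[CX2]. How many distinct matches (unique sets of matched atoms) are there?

1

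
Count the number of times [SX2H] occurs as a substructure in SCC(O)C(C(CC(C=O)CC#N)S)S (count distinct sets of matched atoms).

3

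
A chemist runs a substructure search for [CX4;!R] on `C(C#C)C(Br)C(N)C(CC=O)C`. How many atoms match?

6

The query [CX4;!R] means: aliphatic carbon with four total connections, not in a ring.
Check the 12 heavy atoms by environment: 6× C (X4, acyclic) → match; 1× N (X3, acyclic) → no; 2× C (X2, acyclic) → no; 1× Br (X1, acyclic) → no; 1× C (X3, acyclic) → no; 1× O (X1, acyclic) → no.
That gives 6 matching atoms.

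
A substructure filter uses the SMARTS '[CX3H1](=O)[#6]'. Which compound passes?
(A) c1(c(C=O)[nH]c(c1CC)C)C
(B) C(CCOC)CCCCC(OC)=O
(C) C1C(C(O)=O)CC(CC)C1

[CX3H1](=O)[#6] describes an sp2 carbon with one H, double-bonded to O and single-bonded to carbon (an aldehyde).
(A) contains an aldehyde (-CHO), which satisfies every atom and bond constraint.
(B) has a methyl-ester group (-C(=O)OCH3) but the carbonyl carbon has H0, not H1.
(C) has a carboxylic acid group (-C(=O)OH) but the carbonyl carbon has H0 and is bonded to O, not H1.
So the answer is (A).

A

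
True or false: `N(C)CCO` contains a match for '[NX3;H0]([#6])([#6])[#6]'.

The pattern [NX3;H0]([#6])([#6])[#6] describes a trivalent nitrogen with no H, bonded to three carbons — a tertiary amine.
The closest candidate here is an N-methylamino group (-NHCH3), but the nitrogen still has one H (H1), not H0. No other fragment satisfies the full query, so there is no match.

False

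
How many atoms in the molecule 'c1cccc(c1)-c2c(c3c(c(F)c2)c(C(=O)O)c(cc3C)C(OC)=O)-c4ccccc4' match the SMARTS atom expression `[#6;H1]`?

12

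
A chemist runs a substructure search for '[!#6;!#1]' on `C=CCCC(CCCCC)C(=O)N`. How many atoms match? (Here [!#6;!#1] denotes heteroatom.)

2

The query [!#6;!#1] means: not carbon and not hydrogen — any heteroatom.
Check the 13 heavy atoms by environment: 11× C → no; 1× O → match; 1× N → match.
Summing the matching environments: 1 + 1 = 2 matching atoms.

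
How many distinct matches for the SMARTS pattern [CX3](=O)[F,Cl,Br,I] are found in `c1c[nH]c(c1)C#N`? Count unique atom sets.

0

[CX3](=O)[F,Cl,Br,I] is the SMARTS for an acyl halide: a carbonyl carbon bonded to a halogen.
No fragment in the molecule satisfies every constraint, giving 0 matches.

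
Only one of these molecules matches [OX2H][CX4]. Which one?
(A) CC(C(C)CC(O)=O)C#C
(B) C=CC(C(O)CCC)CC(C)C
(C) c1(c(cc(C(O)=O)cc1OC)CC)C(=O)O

[OX2H][CX4] describes a hydroxyl oxygen bound to an sp3 (X4) carbon (an aliphatic alcohol).
(A) has a carboxylic acid group (-C(=O)OH) but the -OH is on a CX3 carbonyl carbon, not a CX4 carbon.
(B) contains a hydroxyl group (-OH), which satisfies every atom and bond constraint.
(C) has a methoxy ether (-OCH3) but the oxygen has H0 (ether), not H1.
So the answer is (B).

B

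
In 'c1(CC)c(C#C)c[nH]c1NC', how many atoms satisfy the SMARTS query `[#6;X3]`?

4

The query [#6;X3] means: any carbon (aromatic or not) with three total connections.
Check the 11 heavy atoms by environment: 1× n (aromatic, X3) → no; 4× c (aromatic, X3) → match; 2× C (X2) → no; 1× N (X3) → no; 3× C (X4) → no.
That gives 4 matching atoms.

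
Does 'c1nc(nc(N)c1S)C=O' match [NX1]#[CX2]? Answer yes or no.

The pattern [NX1]#[CX2] describes a nitrogen triple-bonded to a two-connected carbon — a nitrile.
The closest candidate here is a primary amino group (-NH2), but the nitrogen is NX3 (three connections), not NX1 triple-bonded. No other fragment satisfies the full query, so there is no match.

No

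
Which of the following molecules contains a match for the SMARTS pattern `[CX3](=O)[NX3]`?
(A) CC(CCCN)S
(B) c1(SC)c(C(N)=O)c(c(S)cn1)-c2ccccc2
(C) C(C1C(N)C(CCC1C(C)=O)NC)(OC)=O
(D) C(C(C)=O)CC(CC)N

[CX3](=O)[NX3] describes a carbonyl carbon bonded to a trivalent nitrogen (an amide).
(A) has a primary amino group (-NH2) but the -NH2 is not attached to a carbonyl carbon.
(B) contains a primary amide (-C(=O)NH2), which satisfies every atom and bond constraint.
(C) has a methyl-ester group (-C(=O)OCH3) but the carbonyl is bonded to O, not to an NX3 nitrogen.
(D) has a primary amino group (-NH2) but the -NH2 is not attached to a carbonyl carbon.
So the answer is (B).

B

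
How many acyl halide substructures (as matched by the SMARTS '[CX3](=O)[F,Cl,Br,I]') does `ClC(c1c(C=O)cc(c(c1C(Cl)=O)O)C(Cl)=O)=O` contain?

3

[CX3](=O)[F,Cl,Br,I] is the SMARTS for an acyl halide: a carbonyl carbon bonded to a halogen.
The molecule carries 3 separate instances of an acyl chloride (-C(=O)Cl) meeting every constraint; each maps to a distinct set of atoms, giving 3 matches.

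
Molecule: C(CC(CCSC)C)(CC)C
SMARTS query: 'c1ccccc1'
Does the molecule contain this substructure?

No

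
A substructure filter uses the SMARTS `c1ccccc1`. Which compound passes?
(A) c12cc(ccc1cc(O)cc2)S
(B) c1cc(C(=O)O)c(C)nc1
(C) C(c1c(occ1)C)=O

A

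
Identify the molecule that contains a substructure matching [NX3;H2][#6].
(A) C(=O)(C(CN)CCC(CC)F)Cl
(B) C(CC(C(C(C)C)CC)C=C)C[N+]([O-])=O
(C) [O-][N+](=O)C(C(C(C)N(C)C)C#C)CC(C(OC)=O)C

A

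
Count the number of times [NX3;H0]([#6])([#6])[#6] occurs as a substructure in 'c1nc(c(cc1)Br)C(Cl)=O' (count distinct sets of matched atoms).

[NX3;H0]([#6])([#6])[#6] is the SMARTS for a tertiary amine: a trivalent nitrogen with no H, bonded to three carbons.
No fragment in the molecule satisfies every constraint, giving 0 matches.

0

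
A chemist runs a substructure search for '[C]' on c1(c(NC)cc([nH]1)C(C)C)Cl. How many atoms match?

4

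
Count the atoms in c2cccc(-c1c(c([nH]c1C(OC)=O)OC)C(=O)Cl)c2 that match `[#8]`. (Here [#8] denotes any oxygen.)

4

Check the 20 heavy atoms by environment: 1× n (aromatic) → no; 10× c (aromatic) → no; 4× C → no; 4× O → match; 1× Cl → no.
That gives 4 matching atoms.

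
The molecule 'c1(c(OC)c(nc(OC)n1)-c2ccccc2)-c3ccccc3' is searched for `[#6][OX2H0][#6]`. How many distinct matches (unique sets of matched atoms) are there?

2

[#6][OX2H0][#6] is the SMARTS for an ether: an aliphatic oxygen bridging two carbons with no H on the oxygen.
The molecule carries 2 separate instances of a methoxy ether (-OCH3) meeting every constraint; each maps to a distinct set of atoms, giving 2 matches.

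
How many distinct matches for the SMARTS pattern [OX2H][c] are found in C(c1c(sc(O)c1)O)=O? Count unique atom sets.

[OX2H][c] is the SMARTS for a phenol: a hydroxyl oxygen attached to an aromatic carbon.
The molecule carries 2 separate instances of a hydroxyl group (-OH) meeting every constraint; each maps to a distinct set of atoms, giving 2 matches.

2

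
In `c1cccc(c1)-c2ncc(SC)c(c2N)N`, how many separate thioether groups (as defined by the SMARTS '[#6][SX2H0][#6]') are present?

[#6][SX2H0][#6] is the SMARTS for a thioether: an aliphatic sulfur bridging two carbons with no H on the sulfur.
Exactly one fragment in the molecule meets all constraints, giving 1 match.

1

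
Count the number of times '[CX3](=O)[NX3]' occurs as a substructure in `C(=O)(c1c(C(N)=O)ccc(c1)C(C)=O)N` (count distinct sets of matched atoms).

[CX3](=O)[NX3] is the SMARTS for an amide: a carbonyl carbon bonded to a trivalent nitrogen.
The molecule carries 2 separate instances of a primary amide (-C(=O)NH2) meeting every constraint; each maps to a distinct set of atoms, giving 2 matches.

2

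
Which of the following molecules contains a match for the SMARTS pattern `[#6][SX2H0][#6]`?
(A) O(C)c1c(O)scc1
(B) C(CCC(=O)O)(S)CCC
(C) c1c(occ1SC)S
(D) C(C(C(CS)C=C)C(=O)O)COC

C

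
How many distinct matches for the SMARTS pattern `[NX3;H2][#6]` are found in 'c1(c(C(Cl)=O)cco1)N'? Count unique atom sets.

1

[NX3;H2][#6] is the SMARTS for a primary amine: a trivalent nitrogen with two H attached to carbon.
Exactly one fragment in the molecule meets all constraints, giving 1 match.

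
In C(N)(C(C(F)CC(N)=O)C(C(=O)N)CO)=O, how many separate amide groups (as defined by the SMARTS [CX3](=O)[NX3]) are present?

[CX3](=O)[NX3] is the SMARTS for an amide: a carbonyl carbon bonded to a trivalent nitrogen.
The molecule carries 3 separate instances of a primary amide (-C(=O)NH2) meeting every constraint; each maps to a distinct set of atoms, giving 3 matches.

3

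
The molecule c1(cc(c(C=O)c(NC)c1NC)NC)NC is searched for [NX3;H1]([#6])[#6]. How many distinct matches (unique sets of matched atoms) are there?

4

[NX3;H1]([#6])[#6] is the SMARTS for a secondary amine: a trivalent nitrogen with one H, bonded to two carbons.
The molecule carries 4 separate instances of an N-methylamino group (-NHCH3) meeting every constraint; each maps to a distinct set of atoms, giving 4 matches.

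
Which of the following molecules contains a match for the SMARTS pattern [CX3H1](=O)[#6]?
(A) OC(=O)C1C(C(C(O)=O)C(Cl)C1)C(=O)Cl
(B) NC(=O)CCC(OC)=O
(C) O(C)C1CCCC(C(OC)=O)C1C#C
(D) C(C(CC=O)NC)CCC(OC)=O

[CX3H1](=O)[#6] describes an sp2 carbon with one H, double-bonded to O and single-bonded to carbon (an aldehyde).
(A) has a carboxylic acid group (-C(=O)OH) but the carbonyl carbon has H0 and is bonded to O, not H1.
(B) has a methyl-ester group (-C(=O)OCH3) but the carbonyl carbon has H0, not H1.
(C) has a methyl-ester group (-C(=O)OCH3) but the carbonyl carbon has H0, not H1.
(D) contains an aldehyde (-CHO), which satisfies every atom and bond constraint.
So the answer is (D).

D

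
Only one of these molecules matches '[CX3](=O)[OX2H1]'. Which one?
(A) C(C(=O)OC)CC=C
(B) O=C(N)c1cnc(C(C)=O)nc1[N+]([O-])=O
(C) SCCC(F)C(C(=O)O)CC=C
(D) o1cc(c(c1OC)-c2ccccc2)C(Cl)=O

C

[CX3](=O)[OX2H1] describes an sp2 carbon double-bonded to O and single-bonded to an -OH oxygen (a carboxylic acid).
(A) has a methyl-ester group (-C(=O)OCH3) but the singly-bonded O has no H (OX2H0, not OX2H1).
(B) has a primary amide (-C(=O)NH2) but the carbonyl is bonded to N, not to an -OH oxygen.
(C) contains a carboxylic acid group (-C(=O)OH), which satisfies every atom and bond constraint.
(D) has an acyl chloride (-C(=O)Cl) but the carbonyl is bonded to Cl, not to an -OH oxygen.
So the answer is (C).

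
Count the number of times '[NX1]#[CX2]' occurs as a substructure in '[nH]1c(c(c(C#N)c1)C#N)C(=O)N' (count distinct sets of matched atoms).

2

[NX1]#[CX2] is the SMARTS for a nitrile: a nitrogen triple-bonded to a two-connected carbon.
The molecule carries 2 separate instances of a nitrile (-C#N) meeting every constraint; each maps to a distinct set of atoms, giving 2 matches.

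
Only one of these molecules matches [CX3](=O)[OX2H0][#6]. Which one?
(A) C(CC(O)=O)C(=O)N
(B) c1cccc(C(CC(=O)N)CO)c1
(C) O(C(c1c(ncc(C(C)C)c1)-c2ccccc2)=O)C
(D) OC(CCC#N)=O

C

[CX3](=O)[OX2H0][#6] describes a carbonyl carbon bonded to an oxygen that is itself bonded to carbon (no H on that O) (an ester).
(A) has a primary amide (-C(=O)NH2) but the carbonyl is bonded to N, not to an O-C linkage.
(B) has a primary amide (-C(=O)NH2) but the carbonyl is bonded to N, not to an O-C linkage.
(C) contains a methyl-ester group (-C(=O)OCH3), which satisfies every atom and bond constraint.
(D) has a carboxylic acid group (-C(=O)OH) but the singly-bonded O carries H (OX2H1, not H0).
So the answer is (C).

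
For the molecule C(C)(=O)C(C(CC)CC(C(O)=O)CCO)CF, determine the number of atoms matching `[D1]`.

Check the 17 heavy atoms by environment: 5× C (D2) → no; 5× C (D3) → no; 4× O (D1) → match; 2× C (D1) → match; 1× F (D1) → match.
Summing the matching environments: 4 + 2 + 1 = 7 matching atoms.

7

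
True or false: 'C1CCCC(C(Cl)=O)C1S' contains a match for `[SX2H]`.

True

The pattern [SX2H] describes an aliphatic sulfur with two connections, one being H — a thiol.
The molecule carries a thiol (-SH), whose atoms satisfy every constraint of the query, so the pattern matches.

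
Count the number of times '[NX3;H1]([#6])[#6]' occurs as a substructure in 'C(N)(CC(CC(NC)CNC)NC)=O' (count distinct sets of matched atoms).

[NX3;H1]([#6])[#6] is the SMARTS for a secondary amine: a trivalent nitrogen with one H, bonded to two carbons.
The molecule carries 3 separate instances of an N-methylamino group (-NHCH3) meeting every constraint; each maps to a distinct set of atoms, giving 3 matches.

3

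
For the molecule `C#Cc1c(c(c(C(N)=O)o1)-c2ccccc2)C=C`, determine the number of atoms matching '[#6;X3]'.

The query [#6;X3] means: any carbon (aromatic or not) with three total connections.
Check the 18 heavy atoms by environment: 1× o (aromatic, X2) → no; 10× c (aromatic, X3) → match; 3× C (X3) → match; 1× O (X1) → no; 1× N (X3) → no; 2× C (X2) → no.
Summing the matching environments: 10 + 3 = 13 matching atoms.

13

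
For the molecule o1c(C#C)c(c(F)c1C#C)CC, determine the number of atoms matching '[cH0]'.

4

Check the 12 heavy atoms by environment: 1× o (aromatic, H0) → no; 4× c (aromatic, H0) → match; 1× C (H2) → no; 1× C (H3) → no; 2× C (H0) → no; 2× C (H1) → no; 1× F (H0) → no.
That gives 4 matching atoms.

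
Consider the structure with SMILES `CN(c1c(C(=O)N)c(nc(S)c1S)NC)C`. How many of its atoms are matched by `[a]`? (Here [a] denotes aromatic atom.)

The query [a] means: a matches any aromatic atom.
Check the 16 heavy atoms by environment: 1× n (aromatic) → match; 5× c (aromatic) → match; 4× C → no; 1× O → no; 3× N → no; 2× S → no.
Summing the matching environments: 1 + 5 = 6 matching atoms.

6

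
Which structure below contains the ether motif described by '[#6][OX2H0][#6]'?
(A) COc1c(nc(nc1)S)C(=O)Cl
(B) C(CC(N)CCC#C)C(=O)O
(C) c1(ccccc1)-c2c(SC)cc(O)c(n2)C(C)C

A

[#6][OX2H0][#6] describes an aliphatic oxygen bridging two carbons with no H on the oxygen (an ether).
(A) contains a methoxy ether (-OCH3), which satisfies every atom and bond constraint.
(B) has a carboxylic acid group (-C(=O)OH) but the -OH oxygen has H1; the =O is OX1, not OX2.
(C) has a hydroxyl group (-OH) but the oxygen has H1, not H0 bridging two carbons.
So the answer is (A).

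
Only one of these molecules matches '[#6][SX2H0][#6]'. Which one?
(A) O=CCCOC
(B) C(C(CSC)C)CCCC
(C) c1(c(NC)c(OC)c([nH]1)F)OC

B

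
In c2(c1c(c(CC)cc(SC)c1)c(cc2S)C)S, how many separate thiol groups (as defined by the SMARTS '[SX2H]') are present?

[SX2H] is the SMARTS for a thiol: an aliphatic sulfur with two connections, one being H.
The molecule carries 2 separate instances of a thiol (-SH) meeting every constraint; each maps to a distinct set of atoms, giving 2 matches.

2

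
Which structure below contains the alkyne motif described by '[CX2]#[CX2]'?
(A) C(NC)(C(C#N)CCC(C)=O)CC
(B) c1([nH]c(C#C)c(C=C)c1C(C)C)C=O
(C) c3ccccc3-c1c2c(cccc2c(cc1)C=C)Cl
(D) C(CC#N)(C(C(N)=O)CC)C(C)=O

[CX2]#[CX2] describes a carbon-carbon triple bond (an alkyne).
(A) has a nitrile (-C#N) but the triple bond is C#N, not C#C.
(B) contains an ethynyl group (-C#CH), which satisfies every atom and bond constraint.
(C) has a vinyl group (-CH=CH2) but the C=C is a double bond; both carbons are CX3, not CX2.
(D) has a nitrile (-C#N) but the triple bond is C#N, not C#C.
So the answer is (B).

B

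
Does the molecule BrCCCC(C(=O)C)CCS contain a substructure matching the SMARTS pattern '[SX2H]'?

Yes

The pattern [SX2H] describes an aliphatic sulfur with two connections, one being H — a thiol.
The molecule carries a thiol (-SH), whose atoms satisfy every constraint of the query, so the pattern matches.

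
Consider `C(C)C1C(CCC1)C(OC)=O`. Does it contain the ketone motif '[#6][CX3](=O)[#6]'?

The pattern [#6][CX3](=O)[#6] describes a carbonyl carbon (no H) flanked by two carbons — a ketone.
The closest candidate here is a methyl-ester group (-C(=O)OCH3), but one neighbour of the carbonyl carbon is O, not C. No other fragment satisfies the full query, so there is no match.

No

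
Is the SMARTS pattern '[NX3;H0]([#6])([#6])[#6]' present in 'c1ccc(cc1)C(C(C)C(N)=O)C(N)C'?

No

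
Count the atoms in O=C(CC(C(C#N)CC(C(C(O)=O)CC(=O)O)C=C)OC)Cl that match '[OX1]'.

The query [OX1] means: aliphatic oxygen with one total connection — typically a carbonyl =O or an oxide.
Check the 22 heavy atoms by environment: 8× C (X4) → no; 5× C (X3) → no; 1× C (X2) → no; 1× N (X1) → no; 3× O (X1) → match; 3× O (X2) → no; 1× Cl (X1) → no.
That gives 3 matching atoms.

3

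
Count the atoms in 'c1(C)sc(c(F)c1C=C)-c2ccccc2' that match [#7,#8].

0

The query [#7,#8] means: nitrogen or oxygen (comma = OR).
Check the 15 heavy atoms by environment: 1× s (aromatic) → no; 10× c (aromatic) → no; 3× C → no; 1× F → no.
No environment satisfies the query, so 0 matching atoms.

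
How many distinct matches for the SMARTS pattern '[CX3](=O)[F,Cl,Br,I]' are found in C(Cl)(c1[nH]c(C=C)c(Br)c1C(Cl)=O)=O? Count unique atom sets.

2

[CX3](=O)[F,Cl,Br,I] is the SMARTS for an acyl halide: a carbonyl carbon bonded to a halogen.
The molecule carries 2 separate instances of an acyl chloride (-C(=O)Cl) meeting every constraint; each maps to a distinct set of atoms, giving 2 matches.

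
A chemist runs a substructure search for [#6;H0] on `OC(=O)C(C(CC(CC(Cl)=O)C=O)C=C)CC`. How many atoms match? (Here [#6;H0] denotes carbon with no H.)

2

The query [#6;H0] means: any carbon with no attached hydrogen.
Check the 17 heavy atoms by environment: 4× C (H2) → no; 5× C (H1) → no; 3× O (H0) → no; 2× C (H0) → match; 1× O (H1) → no; 1× Cl (H0) → no; 1× C (H3) → no.
That gives 2 matching atoms.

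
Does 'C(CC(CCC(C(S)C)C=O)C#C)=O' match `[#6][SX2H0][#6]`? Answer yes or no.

The pattern [#6][SX2H0][#6] describes an aliphatic sulfur bridging two carbons with no H on the sulfur — a thioether.
The closest candidate here is a thiol (-SH), but the sulfur has H1, not H0 bridging two carbons. No other fragment satisfies the full query, so there is no match.

No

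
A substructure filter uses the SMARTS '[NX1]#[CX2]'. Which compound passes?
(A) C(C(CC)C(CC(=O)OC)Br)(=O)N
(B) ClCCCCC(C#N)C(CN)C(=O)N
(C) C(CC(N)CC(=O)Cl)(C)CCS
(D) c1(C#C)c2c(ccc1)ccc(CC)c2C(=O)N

[NX1]#[CX2] describes a nitrogen triple-bonded to a two-connected carbon (a nitrile).
(A) has a primary amide (-C(=O)NH2) but the nitrogen is NX3, not NX1.
(B) contains a nitrile (-C#N), which satisfies every atom and bond constraint.
(C) has a primary amino group (-NH2) but the nitrogen is NX3 (three connections), not NX1 triple-bonded.
(D) has a primary amide (-C(=O)NH2) but the nitrogen is NX3, not NX1.
So the answer is (B).

B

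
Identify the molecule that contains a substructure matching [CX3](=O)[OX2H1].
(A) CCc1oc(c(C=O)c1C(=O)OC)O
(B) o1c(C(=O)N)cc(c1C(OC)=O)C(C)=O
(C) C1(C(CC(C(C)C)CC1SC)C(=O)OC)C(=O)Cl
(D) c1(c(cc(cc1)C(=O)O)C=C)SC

D

[CX3](=O)[OX2H1] describes an sp2 carbon double-bonded to O and single-bonded to an -OH oxygen (a carboxylic acid).
(A) has an aldehyde (-CHO) but there is no singly-bonded oxygen on the carbonyl carbon.
(B) has a methyl-ester group (-C(=O)OCH3) but the singly-bonded O has no H (OX2H0, not OX2H1).
(C) has an acyl chloride (-C(=O)Cl) but the carbonyl is bonded to Cl, not to an -OH oxygen.
(D) contains a carboxylic acid group (-C(=O)OH), which satisfies every atom and bond constraint.
So the answer is (D).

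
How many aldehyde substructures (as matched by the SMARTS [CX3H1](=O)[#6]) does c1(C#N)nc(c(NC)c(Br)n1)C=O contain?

[CX3H1](=O)[#6] is the SMARTS for an aldehyde: an sp2 carbon with one H, double-bonded to O and single-bonded to carbon.
Exactly one fragment in the molecule meets all constraints, giving 1 match.

1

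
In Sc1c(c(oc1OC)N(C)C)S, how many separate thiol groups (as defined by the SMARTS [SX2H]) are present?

2

[SX2H] is the SMARTS for a thiol: an aliphatic sulfur with two connections, one being H.
The molecule carries 2 separate instances of a thiol (-SH) meeting every constraint; each maps to a distinct set of atoms, giving 2 matches.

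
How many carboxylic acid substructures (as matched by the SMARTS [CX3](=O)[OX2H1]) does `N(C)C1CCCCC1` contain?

[CX3](=O)[OX2H1] is the SMARTS for a carboxylic acid: an sp2 carbon double-bonded to O and single-bonded to an -OH oxygen.
No fragment in the molecule satisfies every constraint, giving 0 matches.

0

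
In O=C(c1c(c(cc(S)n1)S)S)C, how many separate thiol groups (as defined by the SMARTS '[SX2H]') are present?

3

[SX2H] is the SMARTS for a thiol: an aliphatic sulfur with two connections, one being H.
The molecule carries 3 separate instances of a thiol (-SH) meeting every constraint; each maps to a distinct set of atoms, giving 3 matches.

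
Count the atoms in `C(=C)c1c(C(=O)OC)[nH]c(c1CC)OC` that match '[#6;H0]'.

5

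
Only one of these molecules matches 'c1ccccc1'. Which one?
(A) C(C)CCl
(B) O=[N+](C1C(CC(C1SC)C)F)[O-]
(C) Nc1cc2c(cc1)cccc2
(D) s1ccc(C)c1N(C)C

C

c1ccccc1 describes six aromatic carbons in a ring (a benzene ring).
(A) has a methyl group (-CH3) but no six-membered all-carbon aromatic ring is present.
(B) has a methyl group (-CH3) but no six-membered all-carbon aromatic ring is present.
(C) contains the required atom environment, so the pattern matches.
(D) has a methyl group (-CH3) but no six-membered all-carbon aromatic ring is present.
So the answer is (C).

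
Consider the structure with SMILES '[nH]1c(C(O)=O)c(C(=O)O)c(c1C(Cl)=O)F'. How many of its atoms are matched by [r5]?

The query [r5] means: r5 matches atoms in a five-membered ring.
Check the 15 heavy atoms by environment: 1× n (aromatic, in 5-ring) → match; 4× c (aromatic, in 5-ring) → match; 3× C (acyclic) → no; 5× O (acyclic) → no; 1× F (acyclic) → no; 1× Cl (acyclic) → no.
Summing the matching environments: 1 + 4 = 5 matching atoms.

5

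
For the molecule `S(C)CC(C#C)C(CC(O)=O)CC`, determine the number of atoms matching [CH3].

2

The query [CH3] means: aliphatic carbon with exactly three hydrogens.
Check the 13 heavy atoms by environment: 3× C (H2) → no; 3× C (H1) → no; 2× C (H3) → match; 2× C (H0) → no; 1× O (H0) → no; 1× O (H1) → no; 1× S (H0) → no.
That gives 2 matching atoms.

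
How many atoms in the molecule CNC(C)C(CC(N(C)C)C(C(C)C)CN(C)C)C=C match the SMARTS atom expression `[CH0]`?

0

The query [CH0] means: aliphatic carbon with no attached hydrogen.
Check the 20 heavy atoms by environment: 8× C (H3) → no; 6× C (H1) → no; 3× C (H2) → no; 2× N (H0) → no; 1× N (H1) → no.
No environment satisfies the query, so 0 matching atoms.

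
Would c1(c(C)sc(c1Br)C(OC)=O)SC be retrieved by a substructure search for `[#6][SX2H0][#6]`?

The pattern [#6][SX2H0][#6] describes an aliphatic sulfur bridging two carbons with no H on the sulfur — a thioether.
The molecule carries a methylthio ether (-SCH3), whose atoms satisfy every constraint of the query, so the pattern matches.

Yes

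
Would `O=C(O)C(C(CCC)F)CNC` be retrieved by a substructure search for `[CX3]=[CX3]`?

No

The pattern [CX3]=[CX3] describes a non-aromatic C=C double bond between two sp2 carbons — an alkene.
The closest candidate here is an ethyl group (-CH2CH3), but its C-C bond is a single bond between CX4 carbons, not CX3=CX3. No other fragment satisfies the full query, so there is no match.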